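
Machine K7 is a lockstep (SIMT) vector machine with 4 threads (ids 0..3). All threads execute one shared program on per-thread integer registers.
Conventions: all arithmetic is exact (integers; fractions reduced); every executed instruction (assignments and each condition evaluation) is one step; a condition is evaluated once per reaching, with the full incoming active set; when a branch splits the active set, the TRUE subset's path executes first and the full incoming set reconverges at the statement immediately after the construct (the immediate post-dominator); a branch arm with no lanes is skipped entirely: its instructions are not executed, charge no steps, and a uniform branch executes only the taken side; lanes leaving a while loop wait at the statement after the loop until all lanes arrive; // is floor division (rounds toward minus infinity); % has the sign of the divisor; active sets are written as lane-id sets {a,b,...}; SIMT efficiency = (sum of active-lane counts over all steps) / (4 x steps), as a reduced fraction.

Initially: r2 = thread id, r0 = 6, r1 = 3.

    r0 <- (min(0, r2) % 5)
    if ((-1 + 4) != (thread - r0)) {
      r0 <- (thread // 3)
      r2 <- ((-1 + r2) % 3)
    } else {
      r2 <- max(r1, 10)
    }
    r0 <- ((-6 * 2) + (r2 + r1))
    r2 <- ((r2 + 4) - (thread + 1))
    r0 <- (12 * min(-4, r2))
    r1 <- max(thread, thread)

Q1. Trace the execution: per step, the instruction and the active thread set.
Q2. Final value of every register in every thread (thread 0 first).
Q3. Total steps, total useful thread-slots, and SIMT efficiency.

step 0: r0 <- (min(0, r2) % 5)       {0,1,2,3}
step 1: eval ((-1 + 4) != (thread - r0)) {0,1,2,3}
step 2: r0 <- (thread // 3)          {0,1,2}
step 3: r2 <- ((-1 + r2) % 3)        {0,1,2}
step 4: r2 <- max(r1, 10)            {3}
step 5: r0 <- ((-6 * 2) + (r2 + r1)) {0,1,2,3}
step 6: r2 <- ((r2 + 4) - (thread + 1)) {0,1,2,3}
step 7: r0 <- (12 * min(-4, r2))     {0,1,2,3}
step 8: r1 <- max(thread, thread)    {0,1,2,3}

Answer: 9 steps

r2: 5,2,2,10
r0: -48,-48,-48,-48
r1: 0,1,2,3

steps = 9; useful = 31; efficiency = 31/36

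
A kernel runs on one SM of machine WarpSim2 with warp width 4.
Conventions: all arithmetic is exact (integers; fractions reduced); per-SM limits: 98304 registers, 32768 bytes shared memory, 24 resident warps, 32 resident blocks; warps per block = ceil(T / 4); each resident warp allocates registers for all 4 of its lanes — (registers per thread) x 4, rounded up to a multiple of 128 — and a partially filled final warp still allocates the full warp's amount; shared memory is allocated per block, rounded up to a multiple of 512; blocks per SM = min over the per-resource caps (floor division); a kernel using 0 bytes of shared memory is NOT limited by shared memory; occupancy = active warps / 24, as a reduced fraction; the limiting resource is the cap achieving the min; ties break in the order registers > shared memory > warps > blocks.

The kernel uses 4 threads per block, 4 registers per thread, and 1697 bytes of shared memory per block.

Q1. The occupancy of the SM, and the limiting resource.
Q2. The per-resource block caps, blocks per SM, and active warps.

Answer: occupancy 2/3, limited by shared memory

registers: 768 blocks
shared memory: 16 blocks
warps: 24 blocks
blocks: 32 blocks

Answer: 16 blocks, 16 active warps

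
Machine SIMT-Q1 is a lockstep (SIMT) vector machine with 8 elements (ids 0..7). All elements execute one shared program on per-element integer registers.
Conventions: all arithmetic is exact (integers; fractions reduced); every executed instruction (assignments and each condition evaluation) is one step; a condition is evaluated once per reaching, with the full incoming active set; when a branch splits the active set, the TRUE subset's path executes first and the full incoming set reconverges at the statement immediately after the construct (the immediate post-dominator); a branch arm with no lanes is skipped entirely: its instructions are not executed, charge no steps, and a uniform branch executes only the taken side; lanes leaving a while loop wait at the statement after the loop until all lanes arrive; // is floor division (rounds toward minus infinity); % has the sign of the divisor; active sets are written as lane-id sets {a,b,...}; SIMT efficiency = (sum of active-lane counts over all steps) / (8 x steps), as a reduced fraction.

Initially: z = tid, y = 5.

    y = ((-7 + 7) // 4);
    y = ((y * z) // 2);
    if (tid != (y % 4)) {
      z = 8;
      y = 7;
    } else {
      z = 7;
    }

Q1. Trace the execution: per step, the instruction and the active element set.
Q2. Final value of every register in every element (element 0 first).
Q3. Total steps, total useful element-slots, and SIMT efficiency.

step 0: y <- ((-7 + 7) // 4)         {0,1,2,3,4,5,6,7}
step 1: y <- ((y * z) // 2)          {0,1,2,3,4,5,6,7}
step 2: eval (tid != (y % 4))        {0,1,2,3,4,5,6,7}
step 3: z <- 8                       {1,2,3,4,5,6,7}
step 4: y <- 7                       {1,2,3,4,5,6,7}
step 5: z <- 7                       {0}

Answer: 6 steps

z: 7,8,8,8,8,8,8,8
y: 0,7,7,7,7,7,7,7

steps = 6; useful = 39; efficiency = 39/48 = 13/16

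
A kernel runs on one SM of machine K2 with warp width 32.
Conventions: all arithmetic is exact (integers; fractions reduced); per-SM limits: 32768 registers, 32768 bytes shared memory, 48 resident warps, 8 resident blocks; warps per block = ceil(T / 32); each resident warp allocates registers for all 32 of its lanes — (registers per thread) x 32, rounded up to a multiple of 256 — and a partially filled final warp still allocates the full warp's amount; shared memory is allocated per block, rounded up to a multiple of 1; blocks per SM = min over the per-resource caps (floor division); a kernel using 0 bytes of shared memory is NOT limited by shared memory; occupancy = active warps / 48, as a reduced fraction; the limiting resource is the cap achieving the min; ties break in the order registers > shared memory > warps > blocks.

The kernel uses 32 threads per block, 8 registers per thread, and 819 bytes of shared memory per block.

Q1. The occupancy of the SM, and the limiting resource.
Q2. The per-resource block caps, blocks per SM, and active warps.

Answer: occupancy 1/6, limited by blocks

registers: 128 blocks
shared memory: 40 blocks
warps: 48 blocks
blocks: 8 blocks

Answer: 8 blocks, 8 active warps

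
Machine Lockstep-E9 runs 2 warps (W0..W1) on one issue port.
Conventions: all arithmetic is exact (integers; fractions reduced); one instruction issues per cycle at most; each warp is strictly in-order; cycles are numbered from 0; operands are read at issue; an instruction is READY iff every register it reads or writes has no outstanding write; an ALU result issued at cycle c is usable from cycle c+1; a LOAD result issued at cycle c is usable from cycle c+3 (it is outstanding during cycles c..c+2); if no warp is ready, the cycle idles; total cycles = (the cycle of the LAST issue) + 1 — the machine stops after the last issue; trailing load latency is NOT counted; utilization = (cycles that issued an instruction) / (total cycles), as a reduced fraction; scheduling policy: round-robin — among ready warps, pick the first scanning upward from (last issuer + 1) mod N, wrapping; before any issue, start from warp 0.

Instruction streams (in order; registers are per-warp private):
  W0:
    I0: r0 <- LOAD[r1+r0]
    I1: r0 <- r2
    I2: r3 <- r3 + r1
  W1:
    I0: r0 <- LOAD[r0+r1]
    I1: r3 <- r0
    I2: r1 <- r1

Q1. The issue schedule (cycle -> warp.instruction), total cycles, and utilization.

cycle 0: W0.I0
cycle 1: W1.I0
cycle 2: idle
cycle 3: W0.I1
cycle 4: W1.I1
cycle 5: W0.I2
cycle 6: W1.I2

Answer: 7 cycles, utilization 6/7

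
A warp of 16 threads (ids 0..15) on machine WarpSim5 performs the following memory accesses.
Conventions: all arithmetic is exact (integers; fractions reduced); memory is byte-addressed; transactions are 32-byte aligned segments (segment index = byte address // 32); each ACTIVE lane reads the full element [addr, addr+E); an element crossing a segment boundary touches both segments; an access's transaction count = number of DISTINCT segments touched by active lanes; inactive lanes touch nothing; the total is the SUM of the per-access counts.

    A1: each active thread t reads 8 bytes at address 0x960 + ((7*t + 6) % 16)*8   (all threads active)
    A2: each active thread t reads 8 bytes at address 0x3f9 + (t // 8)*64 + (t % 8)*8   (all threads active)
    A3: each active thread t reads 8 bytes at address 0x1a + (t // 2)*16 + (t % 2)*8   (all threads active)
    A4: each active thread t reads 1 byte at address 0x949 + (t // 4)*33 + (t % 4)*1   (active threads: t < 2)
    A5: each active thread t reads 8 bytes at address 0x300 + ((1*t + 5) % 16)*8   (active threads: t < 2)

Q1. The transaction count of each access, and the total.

A1: 4 transactions
A2: 5 transactions
A3: 5 transactions
A4: 1 transaction
A5: 1 transaction

Answer: 4,5,5,1,1; total 16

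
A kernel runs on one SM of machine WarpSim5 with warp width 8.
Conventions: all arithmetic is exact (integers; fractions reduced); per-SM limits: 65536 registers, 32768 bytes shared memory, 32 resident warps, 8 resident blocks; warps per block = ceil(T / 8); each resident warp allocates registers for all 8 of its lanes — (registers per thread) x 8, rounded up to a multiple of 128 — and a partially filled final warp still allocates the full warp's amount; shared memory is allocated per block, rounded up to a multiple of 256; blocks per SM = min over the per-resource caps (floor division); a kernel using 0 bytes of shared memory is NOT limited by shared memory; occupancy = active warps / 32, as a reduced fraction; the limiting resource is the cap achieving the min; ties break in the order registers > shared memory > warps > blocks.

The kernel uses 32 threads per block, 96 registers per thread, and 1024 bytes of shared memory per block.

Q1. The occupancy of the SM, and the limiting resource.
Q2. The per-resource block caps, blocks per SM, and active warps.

Answer: occupancy 1, limited by warps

registers: 21 blocks
shared memory: 32 blocks
warps: 8 blocks
blocks: 8 blocks

Answer: 8 blocks, 32 active warps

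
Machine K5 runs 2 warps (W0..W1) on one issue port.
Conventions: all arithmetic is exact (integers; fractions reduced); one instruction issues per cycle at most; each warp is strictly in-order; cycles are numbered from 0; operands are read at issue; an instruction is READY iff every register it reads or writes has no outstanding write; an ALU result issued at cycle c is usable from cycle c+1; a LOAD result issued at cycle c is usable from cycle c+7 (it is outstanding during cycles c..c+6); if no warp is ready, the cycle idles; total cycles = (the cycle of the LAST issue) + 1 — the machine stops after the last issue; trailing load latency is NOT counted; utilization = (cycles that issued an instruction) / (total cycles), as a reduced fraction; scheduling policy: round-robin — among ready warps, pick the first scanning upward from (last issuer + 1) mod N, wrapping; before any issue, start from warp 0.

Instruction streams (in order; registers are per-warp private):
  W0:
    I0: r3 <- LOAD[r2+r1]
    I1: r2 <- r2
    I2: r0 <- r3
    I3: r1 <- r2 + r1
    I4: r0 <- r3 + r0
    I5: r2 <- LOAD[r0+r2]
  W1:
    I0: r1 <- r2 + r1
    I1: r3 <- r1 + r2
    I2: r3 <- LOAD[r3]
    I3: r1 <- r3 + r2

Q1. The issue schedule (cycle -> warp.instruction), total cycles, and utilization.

cycle 0: W0.I0
cycle 1: W1.I0
cycle 2: W0.I1
cycle 3: W1.I1
cycle 4: W1.I2
cycle 5: idle
cycle 6: idle
cycle 7: W0.I2
cycle 8: W0.I3
cycle 9: W0.I4
cycle 10: W0.I5
cycle 11: W1.I3

Answer: 12 cycles, utilization 5/6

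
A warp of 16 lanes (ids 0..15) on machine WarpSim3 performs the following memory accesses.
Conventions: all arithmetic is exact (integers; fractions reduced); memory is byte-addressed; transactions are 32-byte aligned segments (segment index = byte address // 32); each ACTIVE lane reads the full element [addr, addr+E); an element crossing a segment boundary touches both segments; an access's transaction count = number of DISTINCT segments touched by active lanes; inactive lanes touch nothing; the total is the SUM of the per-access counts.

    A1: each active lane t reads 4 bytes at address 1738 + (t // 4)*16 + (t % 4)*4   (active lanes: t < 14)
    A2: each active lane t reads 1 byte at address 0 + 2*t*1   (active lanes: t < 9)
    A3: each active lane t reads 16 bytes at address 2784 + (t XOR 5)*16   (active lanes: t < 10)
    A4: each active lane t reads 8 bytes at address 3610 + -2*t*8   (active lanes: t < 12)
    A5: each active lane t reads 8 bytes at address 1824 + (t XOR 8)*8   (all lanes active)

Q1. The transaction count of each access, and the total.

A1: 3 transactions
A2: 1 transaction
A3: 5 transactions
A4: 7 transactions
A5: 4 transactions

Answer: 3,1,5,7,4; total 20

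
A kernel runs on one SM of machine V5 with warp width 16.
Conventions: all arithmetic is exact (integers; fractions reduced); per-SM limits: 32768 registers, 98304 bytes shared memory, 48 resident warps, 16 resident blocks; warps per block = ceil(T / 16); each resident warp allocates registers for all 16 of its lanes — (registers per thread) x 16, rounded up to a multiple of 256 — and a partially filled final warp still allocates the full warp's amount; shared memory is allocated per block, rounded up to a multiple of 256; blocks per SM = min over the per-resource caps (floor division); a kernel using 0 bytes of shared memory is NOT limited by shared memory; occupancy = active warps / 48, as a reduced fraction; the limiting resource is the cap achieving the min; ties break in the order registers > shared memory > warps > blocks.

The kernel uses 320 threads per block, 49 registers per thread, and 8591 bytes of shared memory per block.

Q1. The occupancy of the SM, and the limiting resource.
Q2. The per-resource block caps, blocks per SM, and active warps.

Answer: occupancy 5/12, limited by registers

registers: 1 block
shared memory: 11 blocks
warps: 2 blocks
blocks: 16 blocks

Answer: 1 block, 20 active warps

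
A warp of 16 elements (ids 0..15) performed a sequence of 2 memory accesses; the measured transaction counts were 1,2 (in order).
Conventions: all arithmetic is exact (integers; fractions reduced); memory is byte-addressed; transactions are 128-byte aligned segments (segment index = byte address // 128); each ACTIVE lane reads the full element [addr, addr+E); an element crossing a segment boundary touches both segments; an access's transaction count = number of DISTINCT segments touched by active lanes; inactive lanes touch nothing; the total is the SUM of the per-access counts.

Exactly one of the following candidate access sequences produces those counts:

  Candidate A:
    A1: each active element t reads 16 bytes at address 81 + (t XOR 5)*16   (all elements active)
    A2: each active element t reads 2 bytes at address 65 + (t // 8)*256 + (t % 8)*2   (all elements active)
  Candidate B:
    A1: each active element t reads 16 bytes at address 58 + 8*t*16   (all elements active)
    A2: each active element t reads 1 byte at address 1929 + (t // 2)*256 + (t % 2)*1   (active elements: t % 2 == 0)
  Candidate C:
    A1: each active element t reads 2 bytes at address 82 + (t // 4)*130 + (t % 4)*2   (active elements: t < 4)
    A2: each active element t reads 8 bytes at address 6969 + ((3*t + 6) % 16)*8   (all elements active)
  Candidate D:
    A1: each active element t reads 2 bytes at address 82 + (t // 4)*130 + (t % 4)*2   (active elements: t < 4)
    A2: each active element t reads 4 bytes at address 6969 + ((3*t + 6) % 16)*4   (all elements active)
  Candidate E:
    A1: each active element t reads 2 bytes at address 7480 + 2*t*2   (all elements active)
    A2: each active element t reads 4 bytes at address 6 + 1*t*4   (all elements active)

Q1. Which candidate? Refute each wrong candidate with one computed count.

A: A1 gives 3 transactions, not 1
B: A1 gives 16 transactions, not 1
D: A2 gives 1 transaction, not 2
E: A2 gives 1 transaction, not 2
C: all counts match (1,2)

Answer: C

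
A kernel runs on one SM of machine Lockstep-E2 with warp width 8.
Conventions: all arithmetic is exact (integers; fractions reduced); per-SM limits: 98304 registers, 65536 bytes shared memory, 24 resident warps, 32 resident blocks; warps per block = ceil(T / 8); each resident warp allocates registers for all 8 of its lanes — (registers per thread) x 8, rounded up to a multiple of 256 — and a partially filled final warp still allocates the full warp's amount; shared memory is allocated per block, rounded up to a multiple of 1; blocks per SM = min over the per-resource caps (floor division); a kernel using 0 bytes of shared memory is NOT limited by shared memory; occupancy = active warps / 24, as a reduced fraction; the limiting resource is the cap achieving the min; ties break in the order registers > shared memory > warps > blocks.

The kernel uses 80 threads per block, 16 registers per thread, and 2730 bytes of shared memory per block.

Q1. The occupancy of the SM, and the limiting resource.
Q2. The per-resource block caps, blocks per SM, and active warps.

Answer: occupancy 5/6, limited by warps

registers: 38 blocks
shared memory: 24 blocks
warps: 2 blocks
blocks: 32 blocks

Answer: 2 blocks, 20 active warps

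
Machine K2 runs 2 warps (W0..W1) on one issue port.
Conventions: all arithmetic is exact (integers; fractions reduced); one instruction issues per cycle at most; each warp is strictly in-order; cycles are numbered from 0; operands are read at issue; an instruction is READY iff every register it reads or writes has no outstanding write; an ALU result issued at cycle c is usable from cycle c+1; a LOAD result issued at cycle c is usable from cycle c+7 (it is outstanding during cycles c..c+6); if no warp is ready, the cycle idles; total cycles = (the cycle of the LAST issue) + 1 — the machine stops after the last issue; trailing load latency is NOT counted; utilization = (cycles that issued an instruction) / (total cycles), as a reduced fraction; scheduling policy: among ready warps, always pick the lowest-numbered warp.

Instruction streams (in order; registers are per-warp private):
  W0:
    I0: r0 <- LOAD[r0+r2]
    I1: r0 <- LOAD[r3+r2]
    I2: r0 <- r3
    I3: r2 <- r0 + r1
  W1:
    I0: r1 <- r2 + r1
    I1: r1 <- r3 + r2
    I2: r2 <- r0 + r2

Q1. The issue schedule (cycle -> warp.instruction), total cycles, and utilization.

cycle 0: W0.I0
cycle 1: W1.I0
cycle 2: W1.I1
cycle 3: W1.I2
cycle 4: idle
cycle 5: idle
cycle 6: idle
cycle 7: W0.I1
cycle 8: idle
cycle 9: idle
cycle 10: idle
cycle 11: idle
cycle 12: idle
cycle 13: idle
cycle 14: W0.I2
cycle 15: W0.I3

Answer: 16 cycles, utilization 7/16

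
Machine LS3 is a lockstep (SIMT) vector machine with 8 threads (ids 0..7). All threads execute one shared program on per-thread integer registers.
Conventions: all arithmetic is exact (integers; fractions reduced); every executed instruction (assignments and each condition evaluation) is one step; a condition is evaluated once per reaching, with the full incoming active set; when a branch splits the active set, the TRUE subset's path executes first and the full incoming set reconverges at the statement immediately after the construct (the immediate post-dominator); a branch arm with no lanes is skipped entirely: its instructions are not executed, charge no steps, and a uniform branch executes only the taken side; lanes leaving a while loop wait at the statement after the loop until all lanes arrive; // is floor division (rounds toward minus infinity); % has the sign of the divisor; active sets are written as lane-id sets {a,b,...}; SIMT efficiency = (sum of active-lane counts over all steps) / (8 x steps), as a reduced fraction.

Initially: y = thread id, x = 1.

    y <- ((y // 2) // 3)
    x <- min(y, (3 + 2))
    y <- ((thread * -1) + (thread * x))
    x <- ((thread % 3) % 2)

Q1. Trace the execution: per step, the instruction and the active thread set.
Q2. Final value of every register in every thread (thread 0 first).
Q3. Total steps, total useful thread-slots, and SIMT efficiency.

step 0: y <- ((y // 2) // 3)         {0,1,2,3,4,5,6,7}
step 1: x <- min(y, (3 + 2))         {0,1,2,3,4,5,6,7}
step 2: y <- ((thread * -1) + (thread * x)) {0,1,2,3,4,5,6,7}
step 3: x <- ((thread % 3) % 2)      {0,1,2,3,4,5,6,7}

Answer: 4 steps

y: 0,-1,-2,-3,-4,-5,0,0
x: 0,1,0,0,1,0,0,1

steps = 4; useful = 32; efficiency = 32/32 = 1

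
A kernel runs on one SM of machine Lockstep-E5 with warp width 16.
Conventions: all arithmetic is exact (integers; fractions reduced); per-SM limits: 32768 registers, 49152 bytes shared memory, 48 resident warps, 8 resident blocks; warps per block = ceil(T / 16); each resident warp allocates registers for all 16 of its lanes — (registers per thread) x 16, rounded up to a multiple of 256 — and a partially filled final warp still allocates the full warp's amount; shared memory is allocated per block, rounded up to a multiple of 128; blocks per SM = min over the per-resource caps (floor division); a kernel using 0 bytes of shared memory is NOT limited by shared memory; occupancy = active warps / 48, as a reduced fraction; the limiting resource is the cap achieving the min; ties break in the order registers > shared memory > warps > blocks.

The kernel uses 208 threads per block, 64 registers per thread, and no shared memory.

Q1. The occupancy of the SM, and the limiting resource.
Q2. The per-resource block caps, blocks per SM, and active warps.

Answer: occupancy 13/24, limited by registers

registers: 2 blocks
shared memory: no limit (kernel uses none)
warps: 3 blocks
blocks: 8 blocks

Answer: 2 blocks, 26 active warps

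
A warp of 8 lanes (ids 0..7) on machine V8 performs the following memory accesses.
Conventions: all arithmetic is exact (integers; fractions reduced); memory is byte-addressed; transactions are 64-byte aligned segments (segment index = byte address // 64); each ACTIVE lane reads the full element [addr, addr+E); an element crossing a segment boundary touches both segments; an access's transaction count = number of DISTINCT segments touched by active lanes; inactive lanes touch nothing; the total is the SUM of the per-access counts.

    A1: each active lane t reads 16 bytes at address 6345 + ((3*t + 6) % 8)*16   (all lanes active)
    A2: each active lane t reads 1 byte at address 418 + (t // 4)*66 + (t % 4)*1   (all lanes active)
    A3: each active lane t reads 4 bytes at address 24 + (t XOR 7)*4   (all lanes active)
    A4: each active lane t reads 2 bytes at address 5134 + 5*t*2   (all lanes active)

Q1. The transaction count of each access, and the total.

A1: 3 transactions
A2: 2 transactions
A3: 1 transaction
A4: 2 transactions

Answer: 3,2,1,2; total 8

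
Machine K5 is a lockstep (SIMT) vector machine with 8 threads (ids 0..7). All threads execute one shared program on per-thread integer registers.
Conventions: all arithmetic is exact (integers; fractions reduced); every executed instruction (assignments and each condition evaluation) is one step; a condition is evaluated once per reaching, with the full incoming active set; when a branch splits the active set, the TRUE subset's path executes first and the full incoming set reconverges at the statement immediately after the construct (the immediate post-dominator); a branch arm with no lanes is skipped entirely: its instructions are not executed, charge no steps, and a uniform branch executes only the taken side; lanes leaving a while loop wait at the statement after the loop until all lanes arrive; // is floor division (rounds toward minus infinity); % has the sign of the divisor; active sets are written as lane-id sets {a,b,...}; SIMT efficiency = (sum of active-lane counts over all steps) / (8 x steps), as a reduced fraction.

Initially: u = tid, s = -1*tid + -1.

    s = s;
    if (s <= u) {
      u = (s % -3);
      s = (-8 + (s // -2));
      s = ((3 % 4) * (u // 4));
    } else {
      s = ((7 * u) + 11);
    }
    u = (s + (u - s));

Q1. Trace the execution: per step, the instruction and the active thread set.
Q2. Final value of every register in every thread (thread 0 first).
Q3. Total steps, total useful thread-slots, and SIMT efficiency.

step 0: s <- s                       {0,1,2,3,4,5,6,7}
step 1: eval (s <= u)                {0,1,2,3,4,5,6,7}
step 2: u <- (s % -3)                {0,1,2,3,4,5,6,7}
step 3: s <- (-8 + (s // -2))        {0,1,2,3,4,5,6,7}
step 4: s <- ((3 % 4) * (u // 4))    {0,1,2,3,4,5,6,7}
step 5: u <- (s + (u - s))           {0,1,2,3,4,5,6,7}

Answer: 6 steps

u: -1,-2,0,-1,-2,0,-1,-2
s: -3,-3,0,-3,-3,0,-3,-3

steps = 6; useful = 48; efficiency = 48/48 = 1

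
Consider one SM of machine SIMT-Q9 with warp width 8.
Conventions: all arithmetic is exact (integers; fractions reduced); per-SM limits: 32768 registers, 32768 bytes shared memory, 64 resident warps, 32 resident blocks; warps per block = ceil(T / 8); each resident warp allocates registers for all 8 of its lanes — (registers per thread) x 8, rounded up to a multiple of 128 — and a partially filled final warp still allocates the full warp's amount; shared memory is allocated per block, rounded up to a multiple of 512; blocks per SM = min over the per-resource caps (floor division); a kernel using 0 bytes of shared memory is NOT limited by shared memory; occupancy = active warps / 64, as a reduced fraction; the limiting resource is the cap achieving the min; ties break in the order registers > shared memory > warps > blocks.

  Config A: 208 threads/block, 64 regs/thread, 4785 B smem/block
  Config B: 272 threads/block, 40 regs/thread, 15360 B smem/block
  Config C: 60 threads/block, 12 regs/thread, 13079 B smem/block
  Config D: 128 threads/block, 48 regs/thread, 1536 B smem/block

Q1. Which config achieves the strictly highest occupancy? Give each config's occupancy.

occupancies: A 13/16, B 17/32, C 1/4, D 1

Answer: D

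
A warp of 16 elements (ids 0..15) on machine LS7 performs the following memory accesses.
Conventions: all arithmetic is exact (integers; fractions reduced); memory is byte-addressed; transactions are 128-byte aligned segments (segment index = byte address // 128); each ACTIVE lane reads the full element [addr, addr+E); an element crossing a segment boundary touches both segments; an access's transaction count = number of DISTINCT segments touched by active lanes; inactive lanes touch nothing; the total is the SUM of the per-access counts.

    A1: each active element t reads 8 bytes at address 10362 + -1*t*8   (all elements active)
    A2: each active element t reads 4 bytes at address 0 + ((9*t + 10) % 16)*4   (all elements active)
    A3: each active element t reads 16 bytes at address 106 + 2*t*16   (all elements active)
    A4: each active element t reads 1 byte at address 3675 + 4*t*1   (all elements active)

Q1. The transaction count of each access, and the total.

A1: 2 transactions
A2: 1 transaction
A3: 5 transactions
A4: 2 transactions

Answer: 2,1,5,2; total 10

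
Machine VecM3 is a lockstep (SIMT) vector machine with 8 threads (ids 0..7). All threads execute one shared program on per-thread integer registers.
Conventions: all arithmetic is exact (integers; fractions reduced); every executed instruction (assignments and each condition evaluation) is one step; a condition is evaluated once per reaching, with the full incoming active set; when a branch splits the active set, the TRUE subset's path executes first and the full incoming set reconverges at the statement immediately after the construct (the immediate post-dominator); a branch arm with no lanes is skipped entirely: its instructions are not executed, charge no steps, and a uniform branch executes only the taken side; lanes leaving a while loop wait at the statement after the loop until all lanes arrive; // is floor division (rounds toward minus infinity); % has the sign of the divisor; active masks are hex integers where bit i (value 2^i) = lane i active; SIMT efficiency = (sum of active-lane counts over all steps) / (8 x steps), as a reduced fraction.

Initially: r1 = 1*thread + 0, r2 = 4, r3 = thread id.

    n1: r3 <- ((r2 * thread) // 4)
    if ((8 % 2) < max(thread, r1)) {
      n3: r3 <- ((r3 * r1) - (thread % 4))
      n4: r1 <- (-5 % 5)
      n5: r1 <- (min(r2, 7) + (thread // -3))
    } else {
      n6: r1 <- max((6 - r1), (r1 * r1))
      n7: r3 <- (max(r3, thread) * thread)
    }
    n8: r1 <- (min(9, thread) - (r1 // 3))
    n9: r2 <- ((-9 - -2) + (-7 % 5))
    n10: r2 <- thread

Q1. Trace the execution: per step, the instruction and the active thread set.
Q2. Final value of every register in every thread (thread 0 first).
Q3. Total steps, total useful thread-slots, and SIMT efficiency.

step 0: r3 <- ((r2 * thread) // 4)   0xff
step 1: eval ((8 % 2) < max(thread, r1)) 0xff
step 2: r3 <- ((r3 * r1) - (thread % 4)) 0xfe
step 3: r1 <- (-5 % 5)               0xfe
step 4: r1 <- (min(r2, 7) + (thread // -3)) 0xfe
step 5: r1 <- max((6 - r1), (r1 * r1)) 0x01
step 6: r3 <- (max(r3, thread) * thread) 0x01
step 7: r1 <- (min(9, thread) - (r1 // 3)) 0xff
step 8: r2 <- ((-9 - -2) + (-7 % 5)) 0xff
step 9: r2 <- thread                 0xff

Answer: 10 steps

r1: -2,0,1,2,4,5,6,7
r2: 0,1,2,3,4,5,6,7
r3: 0,0,2,6,16,24,34,46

steps = 10; useful = 63; efficiency = 63/80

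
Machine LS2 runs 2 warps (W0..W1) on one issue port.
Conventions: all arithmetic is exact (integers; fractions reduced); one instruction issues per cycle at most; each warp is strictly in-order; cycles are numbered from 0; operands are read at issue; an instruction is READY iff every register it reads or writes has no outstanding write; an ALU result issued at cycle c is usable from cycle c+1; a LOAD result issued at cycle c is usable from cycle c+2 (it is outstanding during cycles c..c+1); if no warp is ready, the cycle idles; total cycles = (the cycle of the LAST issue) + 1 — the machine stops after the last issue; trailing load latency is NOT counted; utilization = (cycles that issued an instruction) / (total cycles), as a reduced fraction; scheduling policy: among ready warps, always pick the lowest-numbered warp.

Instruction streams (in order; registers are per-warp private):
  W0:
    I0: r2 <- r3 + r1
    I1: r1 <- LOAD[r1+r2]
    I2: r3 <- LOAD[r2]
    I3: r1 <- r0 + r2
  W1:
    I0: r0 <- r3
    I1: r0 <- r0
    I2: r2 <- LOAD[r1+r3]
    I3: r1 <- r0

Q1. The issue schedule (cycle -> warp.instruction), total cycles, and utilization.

cycle 0: W0.I0
cycle 1: W0.I1
cycle 2: W0.I2
cycle 3: W0.I3
cycle 4: W1.I0
cycle 5: W1.I1
cycle 6: W1.I2
cycle 7: W1.I3

Answer: 8 cycles, utilization 1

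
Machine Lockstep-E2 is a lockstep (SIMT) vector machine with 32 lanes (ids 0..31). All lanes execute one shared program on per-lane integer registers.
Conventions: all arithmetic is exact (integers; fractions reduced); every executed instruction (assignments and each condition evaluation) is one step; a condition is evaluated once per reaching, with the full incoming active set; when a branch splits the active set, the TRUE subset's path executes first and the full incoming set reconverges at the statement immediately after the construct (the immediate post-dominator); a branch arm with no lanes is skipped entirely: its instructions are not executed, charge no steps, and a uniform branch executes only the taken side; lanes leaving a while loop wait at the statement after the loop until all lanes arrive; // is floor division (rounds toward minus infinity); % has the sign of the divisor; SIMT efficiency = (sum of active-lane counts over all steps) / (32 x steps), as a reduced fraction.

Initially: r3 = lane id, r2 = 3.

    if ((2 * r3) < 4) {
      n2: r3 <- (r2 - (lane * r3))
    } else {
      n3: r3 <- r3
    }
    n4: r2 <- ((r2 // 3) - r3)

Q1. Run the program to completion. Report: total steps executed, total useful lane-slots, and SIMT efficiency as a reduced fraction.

Answer: 4 steps, 96 useful, 3/4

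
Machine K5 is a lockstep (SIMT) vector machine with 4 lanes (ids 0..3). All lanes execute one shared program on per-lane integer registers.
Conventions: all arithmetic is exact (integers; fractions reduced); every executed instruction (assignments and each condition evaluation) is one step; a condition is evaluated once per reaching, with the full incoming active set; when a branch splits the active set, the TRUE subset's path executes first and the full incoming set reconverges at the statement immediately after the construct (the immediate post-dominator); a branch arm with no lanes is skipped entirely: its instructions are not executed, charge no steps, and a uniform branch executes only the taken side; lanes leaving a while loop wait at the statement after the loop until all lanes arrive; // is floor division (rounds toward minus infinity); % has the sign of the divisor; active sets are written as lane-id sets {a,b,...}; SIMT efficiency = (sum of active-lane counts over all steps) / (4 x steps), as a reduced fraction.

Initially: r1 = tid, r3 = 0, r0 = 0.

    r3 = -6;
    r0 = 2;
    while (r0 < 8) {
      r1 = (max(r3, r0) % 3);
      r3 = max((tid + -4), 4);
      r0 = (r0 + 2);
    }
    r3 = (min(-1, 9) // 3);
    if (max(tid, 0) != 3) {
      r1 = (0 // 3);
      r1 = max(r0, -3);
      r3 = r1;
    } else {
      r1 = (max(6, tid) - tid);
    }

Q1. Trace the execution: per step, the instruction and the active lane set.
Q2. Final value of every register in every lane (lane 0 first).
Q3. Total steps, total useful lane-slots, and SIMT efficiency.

step 0: r3 <- -6                     {0,1,2,3}
step 1: r0 <- 2                      {0,1,2,3}
step 2: eval (r0 < 8)                {0,1,2,3}
step 3: r1 <- (max(r3, r0) % 3)      {0,1,2,3}
step 4: r3 <- max((tid + -4), 4)     {0,1,2,3}
step 5: r0 <- (r0 + 2)               {0,1,2,3}
step 6: eval (r0 < 8)                {0,1,2,3}
step 7: r1 <- (max(r3, r0) % 3)      {0,1,2,3}
step 8: r3 <- max((tid + -4), 4)     {0,1,2,3}
step 9: r0 <- (r0 + 2)               {0,1,2,3}
step 10: eval (r0 < 8)                {0,1,2,3}
step 11: r1 <- (max(r3, r0) % 3)      {0,1,2,3}
step 12: r3 <- max((tid + -4), 4)     {0,1,2,3}
step 13: r0 <- (r0 + 2)               {0,1,2,3}
step 14: eval (r0 < 8)                {0,1,2,3}
step 15: r3 <- (min(-1, 9) // 3)      {0,1,2,3}
step 16: eval (max(tid, 0) != 3)      {0,1,2,3}
step 17: r1 <- (0 // 3)               {0,1,2}
step 18: r1 <- max(r0, -3)            {0,1,2}
step 19: r3 <- r1                     {0,1,2}
step 20: r1 <- (max(6, tid) - tid)    {3}

Answer: 21 steps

r1: 8,8,8,3
r3: 8,8,8,-1
r0: 8,8,8,8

steps = 21; useful = 78; efficiency = 78/84 = 13/14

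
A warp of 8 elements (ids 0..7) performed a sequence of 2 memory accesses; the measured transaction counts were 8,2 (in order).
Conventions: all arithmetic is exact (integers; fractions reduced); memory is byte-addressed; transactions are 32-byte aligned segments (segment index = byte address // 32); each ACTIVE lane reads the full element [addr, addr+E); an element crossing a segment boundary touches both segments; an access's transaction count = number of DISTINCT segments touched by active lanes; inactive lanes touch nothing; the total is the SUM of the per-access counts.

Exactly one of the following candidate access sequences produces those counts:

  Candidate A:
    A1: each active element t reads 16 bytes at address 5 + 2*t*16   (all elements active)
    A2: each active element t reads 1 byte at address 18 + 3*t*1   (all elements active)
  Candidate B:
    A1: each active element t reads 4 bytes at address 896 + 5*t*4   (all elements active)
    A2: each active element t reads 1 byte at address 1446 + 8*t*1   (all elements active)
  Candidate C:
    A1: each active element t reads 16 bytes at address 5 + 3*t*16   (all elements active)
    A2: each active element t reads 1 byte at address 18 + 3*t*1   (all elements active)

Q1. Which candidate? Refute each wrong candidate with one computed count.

B: A1 gives 5 transactions, not 8
C: A1 gives 12 transactions, not 8
A: all counts match (8,2)

Answer: A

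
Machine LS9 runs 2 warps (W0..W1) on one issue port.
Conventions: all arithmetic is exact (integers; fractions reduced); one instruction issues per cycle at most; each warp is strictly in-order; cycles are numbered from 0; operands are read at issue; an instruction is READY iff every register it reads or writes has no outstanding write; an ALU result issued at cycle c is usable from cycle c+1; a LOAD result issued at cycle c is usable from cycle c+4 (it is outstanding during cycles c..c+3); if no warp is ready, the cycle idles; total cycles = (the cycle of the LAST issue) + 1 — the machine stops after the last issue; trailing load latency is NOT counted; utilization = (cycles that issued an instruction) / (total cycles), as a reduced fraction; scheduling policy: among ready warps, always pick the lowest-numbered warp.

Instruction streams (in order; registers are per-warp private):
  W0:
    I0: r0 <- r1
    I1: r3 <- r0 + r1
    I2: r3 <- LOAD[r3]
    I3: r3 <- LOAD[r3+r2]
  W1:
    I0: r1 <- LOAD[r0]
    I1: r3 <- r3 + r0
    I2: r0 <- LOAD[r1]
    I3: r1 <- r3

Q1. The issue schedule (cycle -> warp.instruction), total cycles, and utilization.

cycle 0: W0.I0
cycle 1: W0.I1
cycle 2: W0.I2
cycle 3: W1.I0
cycle 4: W1.I1
cycle 5: idle
cycle 6: W0.I3
cycle 7: W1.I2
cycle 8: W1.I3

Answer: 9 cycles, utilization 8/9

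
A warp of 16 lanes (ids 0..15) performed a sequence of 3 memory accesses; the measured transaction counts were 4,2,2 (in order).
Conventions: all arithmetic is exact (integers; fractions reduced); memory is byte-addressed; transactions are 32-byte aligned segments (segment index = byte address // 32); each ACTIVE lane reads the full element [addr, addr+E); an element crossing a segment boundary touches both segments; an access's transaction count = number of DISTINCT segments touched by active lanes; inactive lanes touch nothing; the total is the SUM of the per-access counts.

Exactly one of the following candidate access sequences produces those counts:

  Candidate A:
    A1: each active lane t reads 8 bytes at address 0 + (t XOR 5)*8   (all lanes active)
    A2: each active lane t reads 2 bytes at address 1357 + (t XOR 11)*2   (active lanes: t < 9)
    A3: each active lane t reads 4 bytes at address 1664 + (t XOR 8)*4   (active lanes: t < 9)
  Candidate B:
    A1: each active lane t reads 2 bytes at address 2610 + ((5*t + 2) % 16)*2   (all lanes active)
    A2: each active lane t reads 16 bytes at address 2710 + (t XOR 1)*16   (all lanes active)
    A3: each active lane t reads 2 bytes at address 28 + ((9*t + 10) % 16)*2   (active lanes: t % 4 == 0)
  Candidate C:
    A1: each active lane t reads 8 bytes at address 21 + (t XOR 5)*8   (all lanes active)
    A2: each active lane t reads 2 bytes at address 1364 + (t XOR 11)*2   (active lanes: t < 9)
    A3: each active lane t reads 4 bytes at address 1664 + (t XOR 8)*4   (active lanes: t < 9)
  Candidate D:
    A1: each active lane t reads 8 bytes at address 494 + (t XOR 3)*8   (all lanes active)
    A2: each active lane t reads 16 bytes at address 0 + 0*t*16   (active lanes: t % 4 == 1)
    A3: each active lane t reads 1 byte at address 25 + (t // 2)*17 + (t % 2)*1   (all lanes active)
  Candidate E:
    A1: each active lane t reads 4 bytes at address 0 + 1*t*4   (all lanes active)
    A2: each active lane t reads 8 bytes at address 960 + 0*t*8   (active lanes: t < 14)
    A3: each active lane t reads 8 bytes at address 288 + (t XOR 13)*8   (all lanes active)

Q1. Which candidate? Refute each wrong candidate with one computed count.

B: A1 gives 2 transactions, not 4
C: A1 gives 5 transactions, not 4
D: A1 gives 5 transactions, not 4
E: A1 gives 2 transactions, not 4
A: all counts match (4,2,2)

Answer: A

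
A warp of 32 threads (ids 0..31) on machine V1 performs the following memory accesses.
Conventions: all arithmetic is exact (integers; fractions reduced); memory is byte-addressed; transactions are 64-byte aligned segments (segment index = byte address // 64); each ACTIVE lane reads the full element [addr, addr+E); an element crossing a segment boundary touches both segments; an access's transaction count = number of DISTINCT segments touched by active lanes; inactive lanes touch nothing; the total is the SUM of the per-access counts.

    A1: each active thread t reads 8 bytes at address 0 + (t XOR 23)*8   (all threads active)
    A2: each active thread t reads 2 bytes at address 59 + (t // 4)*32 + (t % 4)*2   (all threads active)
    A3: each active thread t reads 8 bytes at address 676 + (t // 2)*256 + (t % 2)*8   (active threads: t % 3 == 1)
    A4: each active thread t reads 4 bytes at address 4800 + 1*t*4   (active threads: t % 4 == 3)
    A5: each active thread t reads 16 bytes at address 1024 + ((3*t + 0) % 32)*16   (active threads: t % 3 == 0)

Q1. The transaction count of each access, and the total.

A1: 4 transactions
A2: 5 transactions
A3: 11 transactions
A4: 2 transactions
A5: 8 transactions

Answer: 4,5,11,2,8; total 30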